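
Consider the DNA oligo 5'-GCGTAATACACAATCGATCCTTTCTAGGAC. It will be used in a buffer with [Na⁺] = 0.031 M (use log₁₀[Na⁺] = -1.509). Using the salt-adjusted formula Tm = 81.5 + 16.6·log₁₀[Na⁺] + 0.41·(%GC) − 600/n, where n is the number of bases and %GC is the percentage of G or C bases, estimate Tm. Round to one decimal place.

Length n = 30. T=8, G=5, C=8, A=9
G+C = 13, so %GC = 13/30 × 100 = 43.333%
Salt term: 16.6 × (-1.509) = -25.049
GC term: 0.41 × 43.333 = 17.767; length term: −600/30 = −20
Tm = 81.5 + (-25.049) + 17.767 − 20 = 54.218 → 54.2°C

54.2°C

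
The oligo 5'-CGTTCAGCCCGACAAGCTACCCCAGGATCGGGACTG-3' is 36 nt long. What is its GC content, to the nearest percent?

Scanning the sequence gives T=5, C=13, A=8, G=10.
G+C = 10 + 13 = 23 out of 36 bases
%GC = 23/36 × 100 = 63.89% ≈ 64%

64%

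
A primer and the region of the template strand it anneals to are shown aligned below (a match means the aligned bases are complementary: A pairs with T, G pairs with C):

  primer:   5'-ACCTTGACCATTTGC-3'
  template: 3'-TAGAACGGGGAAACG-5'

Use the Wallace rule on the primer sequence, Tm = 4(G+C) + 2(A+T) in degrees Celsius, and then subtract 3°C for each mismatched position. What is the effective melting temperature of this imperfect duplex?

35°C

Primer base counts: A=3, T=5, G=2, C=5 → A+T=8, G+C=7
Perfect-match Tm = 2(8) + 4(7) = 16 + 28 = 44°C
Mismatches (positions where the bases are not complementary): 3 (at positions 2, 7, 10)
Effective Tm = 44 − 3×3 = 44 − 9 = 35°C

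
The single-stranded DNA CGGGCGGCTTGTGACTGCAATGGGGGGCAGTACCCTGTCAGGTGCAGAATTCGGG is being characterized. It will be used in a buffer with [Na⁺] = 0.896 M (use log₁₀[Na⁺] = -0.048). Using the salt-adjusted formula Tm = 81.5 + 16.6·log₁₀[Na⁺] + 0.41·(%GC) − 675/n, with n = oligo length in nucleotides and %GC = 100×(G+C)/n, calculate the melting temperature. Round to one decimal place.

94.5°C

Length n = 55. Scanning the sequence gives T=11, C=12, A=9, G=23.
G+C = 35, so %GC = 35/55 × 100 = 63.636%
Salt term: 16.6 × (-0.048) = -0.797
GC term: 0.41 × 63.636 = 26.091; length term: −675/55 = −12.273
Tm = 81.5 + (-0.797) + 26.091 − 12.273 = 94.521 → 94.5°C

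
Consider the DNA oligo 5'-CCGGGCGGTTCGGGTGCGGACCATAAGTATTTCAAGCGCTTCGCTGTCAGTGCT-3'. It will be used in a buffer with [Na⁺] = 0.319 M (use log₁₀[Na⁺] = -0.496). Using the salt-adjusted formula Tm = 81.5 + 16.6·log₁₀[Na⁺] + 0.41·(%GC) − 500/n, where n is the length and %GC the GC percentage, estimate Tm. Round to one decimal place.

88.3°C

Length n = 54. Counting bases: G=18, C=14, T=14, A=8
G+C = 32, so %GC = 32/54 × 100 = 59.259%
Salt term: 16.6 × (-0.496) = -8.234
GC term: 0.41 × 59.259 = 24.296; length term: −500/54 = −9.259
Tm = 81.5 + (-8.234) + 24.296 − 9.259 = 88.303 → 88.3°C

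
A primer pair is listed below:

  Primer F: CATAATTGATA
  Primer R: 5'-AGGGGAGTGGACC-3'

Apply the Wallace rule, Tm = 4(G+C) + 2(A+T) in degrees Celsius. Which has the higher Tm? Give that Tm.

Primer R, 44°C

Primer F: A+T=9, G+C=2 → Tm = 2(9)+4(2) = 26°C
Primer R: A+T=4, G+C=9 → Tm = 2(4)+4(9) = 44°C
26°C vs 44°C → primer R is higher.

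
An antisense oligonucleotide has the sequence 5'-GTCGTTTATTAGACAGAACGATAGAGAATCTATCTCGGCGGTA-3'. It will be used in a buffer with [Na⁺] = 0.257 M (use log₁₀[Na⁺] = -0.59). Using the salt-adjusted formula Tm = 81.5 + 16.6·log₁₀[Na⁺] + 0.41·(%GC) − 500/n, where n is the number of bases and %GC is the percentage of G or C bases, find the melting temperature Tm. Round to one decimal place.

77.2°C

Length n = 43. Counting bases: A=13, C=7, G=11, T=12
G+C = 18, so %GC = 18/43 × 100 = 41.86%
Salt term: 16.6 × (-0.59) = -9.794
GC term: 0.41 × 41.86 = 17.163; length term: −500/43 = −11.628
Tm = 81.5 + (-9.794) + 17.163 − 11.628 = 77.241 → 77.2°C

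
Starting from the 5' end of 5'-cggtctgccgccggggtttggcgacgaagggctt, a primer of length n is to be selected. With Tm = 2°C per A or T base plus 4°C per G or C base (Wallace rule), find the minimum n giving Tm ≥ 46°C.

n = 13

First 12 bases: CGGTCTGCCGCC → Tm = 44°C (< 46°C)
First 13 bases: CGGTCTGCCGCCG → Tm = 48°C (≥ 46°C)
Each additional base adds 2°C (A/T) or 4°C (G/C), so Tm is non-decreasing in n; n = 13 is the first length to reach 46°C.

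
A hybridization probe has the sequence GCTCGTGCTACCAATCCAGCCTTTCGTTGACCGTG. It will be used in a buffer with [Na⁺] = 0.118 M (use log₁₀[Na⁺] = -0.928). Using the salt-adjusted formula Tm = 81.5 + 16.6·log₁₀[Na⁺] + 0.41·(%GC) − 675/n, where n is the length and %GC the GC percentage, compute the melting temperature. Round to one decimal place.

70.2°C

Length n = 35. Scanning the sequence gives C=12, T=10, G=8, A=5.
G+C = 20, so %GC = 20/35 × 100 = 57.143%
Salt term: 16.6 × (-0.928) = -15.405
GC term: 0.41 × 57.143 = 23.429; length term: −675/35 = −19.286
Tm = 81.5 + (-15.405) + 23.429 − 19.286 = 70.238 → 70.2°C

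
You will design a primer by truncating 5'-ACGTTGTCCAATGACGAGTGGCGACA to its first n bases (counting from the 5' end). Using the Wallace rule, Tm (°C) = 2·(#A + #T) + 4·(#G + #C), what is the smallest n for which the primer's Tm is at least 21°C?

n = 8

First 7 bases: ACGTTGT → Tm = 20°C (< 21°C)
First 8 bases: ACGTTGTC → Tm = 24°C (≥ 21°C)
Since every base adds ≥2°C, Tm only increases with n, so the threshold is first crossed at n = 8.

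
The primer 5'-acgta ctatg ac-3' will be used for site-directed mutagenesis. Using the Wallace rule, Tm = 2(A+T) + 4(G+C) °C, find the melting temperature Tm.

34°C

Base counts: C=3, A=4, G=2, T=3
So N_AT = 7 and N_GC = 5.
Tm = 2(7) + 4(5) = 14 + 20 = 34°C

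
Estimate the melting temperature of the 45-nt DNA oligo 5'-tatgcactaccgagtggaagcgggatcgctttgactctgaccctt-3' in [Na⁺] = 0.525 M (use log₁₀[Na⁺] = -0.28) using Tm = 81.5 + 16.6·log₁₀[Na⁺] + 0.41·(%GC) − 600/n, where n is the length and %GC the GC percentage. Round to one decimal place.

85.4°C

Length n = 45. Base counts: T=12, G=12, C=12, A=9
G+C = 24, so %GC = 24/45 × 100 = 53.333%
Salt term: 16.6 × (-0.28) = -4.648
GC term: 0.41 × 53.333 = 21.867; length term: −600/45 = −13.333
Tm = 81.5 + (-4.648) + 21.867 − 13.333 = 85.386 → 85.4°C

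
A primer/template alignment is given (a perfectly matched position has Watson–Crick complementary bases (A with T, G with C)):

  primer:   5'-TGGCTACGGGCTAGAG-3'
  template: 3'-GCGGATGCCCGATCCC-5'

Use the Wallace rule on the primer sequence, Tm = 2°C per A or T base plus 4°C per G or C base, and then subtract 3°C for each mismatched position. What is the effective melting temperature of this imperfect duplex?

43°C

Primer base counts: A=3, T=3, G=7, C=3 → A+T=6, G+C=10
Perfect-match Tm = 2(6) + 4(10) = 12 + 40 = 52°C
Mismatches (positions where the bases are not complementary): 3 (at positions 1, 3, 15)
Effective Tm = 52 − 3×3 = 52 − 9 = 43°C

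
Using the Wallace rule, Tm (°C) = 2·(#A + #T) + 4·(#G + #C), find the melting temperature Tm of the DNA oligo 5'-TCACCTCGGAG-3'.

C=4, T=2, G=3, A=2
So N_AT = 4 and N_GC = 7.
Tm = 2(4) + 4(7) = 8 + 28 = 36°C

36°C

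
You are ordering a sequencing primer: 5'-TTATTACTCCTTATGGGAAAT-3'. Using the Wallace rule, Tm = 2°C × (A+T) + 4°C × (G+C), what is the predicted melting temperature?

C=3, A=6, T=9, G=3
A+T = 15, G+C = 6
Tm = 4·6 + 2·15 = 24 + 30 = 54°C

54°C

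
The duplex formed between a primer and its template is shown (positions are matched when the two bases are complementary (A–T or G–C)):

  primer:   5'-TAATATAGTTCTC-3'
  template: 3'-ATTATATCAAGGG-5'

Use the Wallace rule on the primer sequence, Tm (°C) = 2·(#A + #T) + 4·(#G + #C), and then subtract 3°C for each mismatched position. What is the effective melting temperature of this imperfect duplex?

Primer base counts: A=4, T=6, G=1, C=2 → A+T=10, G+C=3
Perfect-match Tm = 2(10) + 4(3) = 20 + 12 = 32°C
Mismatches (positions where the bases are not complementary): 1 (at position 12)
Effective Tm = 32 − 1×3 = 32 − 3 = 29°C

29°C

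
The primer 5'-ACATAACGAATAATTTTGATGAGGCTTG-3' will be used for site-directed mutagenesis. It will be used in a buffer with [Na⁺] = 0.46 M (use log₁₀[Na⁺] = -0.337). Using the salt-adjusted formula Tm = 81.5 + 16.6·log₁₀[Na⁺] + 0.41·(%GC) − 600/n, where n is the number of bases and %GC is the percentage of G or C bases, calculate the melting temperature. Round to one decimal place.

67.7°C

Length n = 28. Scanning the sequence gives C=3, G=6, A=10, T=9.
G+C = 9, so %GC = 9/28 × 100 = 32.143%
Salt term: 16.6 × (-0.337) = -5.594
GC term: 0.41 × 32.143 = 13.179; length term: −600/28 = −21.429
Tm = 81.5 + (-5.594) + 13.179 − 21.429 = 67.656 → 67.7°C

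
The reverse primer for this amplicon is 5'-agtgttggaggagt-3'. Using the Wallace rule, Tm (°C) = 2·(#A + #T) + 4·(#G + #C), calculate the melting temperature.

42°C

Counting bases: C=0, T=4, G=7, A=3
So N_AT = 7 and N_GC = 7.
Tm = 4·7 + 2·7 = 28 + 14 = 42°C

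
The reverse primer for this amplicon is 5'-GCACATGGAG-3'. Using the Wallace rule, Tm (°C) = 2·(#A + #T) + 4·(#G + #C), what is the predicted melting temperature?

32°C

Base counts: G=4, C=2, T=1, A=3
So N_AT = 4 and N_GC = 6.
Tm = 2×4 + 4×6 = 32°C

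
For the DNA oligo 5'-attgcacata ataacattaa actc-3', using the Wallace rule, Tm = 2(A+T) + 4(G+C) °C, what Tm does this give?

Base counts: G=1, A=11, T=7, C=5
So N_AT = 18 and N_GC = 6.
Tm = 2×18 + 4×6 = 60°C

60°C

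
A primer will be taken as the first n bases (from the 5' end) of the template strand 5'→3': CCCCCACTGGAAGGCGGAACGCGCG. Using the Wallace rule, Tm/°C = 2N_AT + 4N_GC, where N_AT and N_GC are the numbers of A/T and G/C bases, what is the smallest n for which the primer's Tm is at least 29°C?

First 8 bases: CCCCCACT → Tm = 28°C (< 29°C)
First 9 bases: CCCCCACTG → Tm = 32°C (≥ 29°C)
Since every base adds ≥2°C, Tm only increases with n, so the threshold is first crossed at n = 9.

n = 9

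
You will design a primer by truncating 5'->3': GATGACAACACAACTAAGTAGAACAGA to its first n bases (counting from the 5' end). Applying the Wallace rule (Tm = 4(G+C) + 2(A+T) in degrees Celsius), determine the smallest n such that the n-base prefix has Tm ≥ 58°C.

n = 21

First 20 bases: GATGACAACACAACTAAGTA → Tm = 54°C (< 58°C)
First 21 bases: GATGACAACACAACTAAGTAG → Tm = 58°C (≥ 58°C)
Each additional base adds 2°C (A/T) or 4°C (G/C), so Tm is non-decreasing in n; n = 21 is the first length to reach 58°C.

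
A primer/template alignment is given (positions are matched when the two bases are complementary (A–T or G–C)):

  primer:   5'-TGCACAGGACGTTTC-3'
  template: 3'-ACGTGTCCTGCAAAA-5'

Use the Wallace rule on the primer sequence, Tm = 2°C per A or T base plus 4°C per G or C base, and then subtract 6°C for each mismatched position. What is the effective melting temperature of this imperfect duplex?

40°C

Primer base counts: A=3, T=4, G=4, C=4 → A+T=7, G+C=8
Perfect-match Tm = 2(7) + 4(8) = 14 + 32 = 46°C
Mismatches (positions where the bases are not complementary): 1 (at position 15)
Effective Tm = 46 − 1×6 = 46 − 6 = 40°C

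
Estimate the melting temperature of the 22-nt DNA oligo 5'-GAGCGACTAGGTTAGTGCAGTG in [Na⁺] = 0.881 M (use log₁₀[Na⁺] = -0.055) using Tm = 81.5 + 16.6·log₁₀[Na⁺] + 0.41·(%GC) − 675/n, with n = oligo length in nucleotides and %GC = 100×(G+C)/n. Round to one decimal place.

72.3°C

Length n = 22. Counting bases: T=5, G=9, A=5, C=3
G+C = 12, so %GC = 12/22 × 100 = 54.545%
Salt term: 16.6 × (-0.055) = -0.913
GC term: 0.41 × 54.545 = 22.363; length term: −675/22 = −30.682
Tm = 81.5 + (-0.913) + 22.363 − 30.682 = 72.268 → 72.3°C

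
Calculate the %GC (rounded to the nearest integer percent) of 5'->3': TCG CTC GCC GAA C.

Scanning the sequence gives C=6, G=3, A=2, T=2.
G+C = 3 + 6 = 9 out of 13 bases
%GC = 9/13 × 100 = 69.23% ≈ 69%

69%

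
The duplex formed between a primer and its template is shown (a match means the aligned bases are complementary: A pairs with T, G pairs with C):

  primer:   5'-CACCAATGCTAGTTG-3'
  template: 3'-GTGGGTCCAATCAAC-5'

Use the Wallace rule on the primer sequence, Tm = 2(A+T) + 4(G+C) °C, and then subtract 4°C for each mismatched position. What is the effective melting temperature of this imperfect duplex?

Primer base counts: A=4, T=4, G=3, C=4 → A+T=8, G+C=7
Perfect-match Tm = 2(8) + 4(7) = 16 + 28 = 44°C
Mismatches (positions where the bases are not complementary): 3 (at positions 5, 7, 9)
Effective Tm = 44 − 3×4 = 44 − 12 = 32°C

32°C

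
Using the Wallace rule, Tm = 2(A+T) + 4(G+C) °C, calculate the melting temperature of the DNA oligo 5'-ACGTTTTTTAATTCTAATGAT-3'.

Base counts: T=11, A=6, G=2, C=2
A+T = 17, G+C = 4
Tm = 2×17 + 4×4 = 50°C

50°C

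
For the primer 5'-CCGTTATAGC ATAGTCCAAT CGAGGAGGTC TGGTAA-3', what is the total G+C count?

T=9, C=7, G=10, A=10
Total G or C: 10 + 7 = 17

17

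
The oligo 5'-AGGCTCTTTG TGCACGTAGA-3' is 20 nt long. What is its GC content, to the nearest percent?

50%

Scanning the sequence gives C=4, A=4, T=6, G=6.
G+C = 6 + 4 = 10 out of 20 bases
%GC = 10/20 × 100 = 50% ≈ 50%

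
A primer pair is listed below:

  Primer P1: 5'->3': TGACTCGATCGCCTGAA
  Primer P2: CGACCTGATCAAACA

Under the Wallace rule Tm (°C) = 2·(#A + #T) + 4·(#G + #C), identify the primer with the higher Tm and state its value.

Primer P1, 52°C

Primer P1: A+T=8, G+C=9 → Tm = 2(8)+4(9) = 52°C
Primer P2: A+T=8, G+C=7 → Tm = 2(8)+4(7) = 44°C
52°C vs 44°C → primer P1 is higher.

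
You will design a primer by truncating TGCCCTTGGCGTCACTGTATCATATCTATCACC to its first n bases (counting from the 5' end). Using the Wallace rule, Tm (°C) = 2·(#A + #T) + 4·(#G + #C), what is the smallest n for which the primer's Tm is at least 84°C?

n = 29

First 28 bases: TGCCCTTGGCGTCACTGTATCATATCTA → Tm = 82°C (< 84°C)
First 29 bases: TGCCCTTGGCGTCACTGTATCATATCTAT → Tm = 84°C (≥ 84°C)
Since every base adds ≥2°C, Tm only increases with n, so the threshold is first crossed at n = 29.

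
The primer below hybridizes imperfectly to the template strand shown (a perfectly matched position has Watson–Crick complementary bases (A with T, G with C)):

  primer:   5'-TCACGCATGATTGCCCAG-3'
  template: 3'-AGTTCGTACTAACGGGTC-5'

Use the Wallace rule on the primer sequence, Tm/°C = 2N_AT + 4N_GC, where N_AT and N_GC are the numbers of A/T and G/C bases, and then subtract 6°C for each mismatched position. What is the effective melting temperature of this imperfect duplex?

50°C

Primer base counts: A=4, T=4, G=4, C=6 → A+T=8, G+C=10
Perfect-match Tm = 2(8) + 4(10) = 16 + 40 = 56°C
Mismatches (positions where the bases are not complementary): 1 (at position 4)
Effective Tm = 56 − 1×6 = 56 − 6 = 50°C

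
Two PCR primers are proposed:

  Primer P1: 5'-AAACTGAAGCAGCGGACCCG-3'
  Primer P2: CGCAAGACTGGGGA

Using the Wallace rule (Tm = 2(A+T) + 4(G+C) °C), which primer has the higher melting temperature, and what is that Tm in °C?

Primer P1, 64°C

Primer P1: A+T=8, G+C=12 → Tm = 2(8)+4(12) = 64°C
Primer P2: A+T=5, G+C=9 → Tm = 2(5)+4(9) = 46°C
64°C vs 46°C → primer P1 is higher.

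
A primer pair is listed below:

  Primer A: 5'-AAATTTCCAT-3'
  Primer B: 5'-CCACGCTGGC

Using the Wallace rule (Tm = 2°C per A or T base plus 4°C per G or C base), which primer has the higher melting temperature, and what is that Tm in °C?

Primer B, 36°C

Primer A: A+T=8, G+C=2 → Tm = 2(8)+4(2) = 24°C
Primer B: A+T=2, G+C=8 → Tm = 2(2)+4(8) = 36°C
24°C vs 36°C → primer B is higher.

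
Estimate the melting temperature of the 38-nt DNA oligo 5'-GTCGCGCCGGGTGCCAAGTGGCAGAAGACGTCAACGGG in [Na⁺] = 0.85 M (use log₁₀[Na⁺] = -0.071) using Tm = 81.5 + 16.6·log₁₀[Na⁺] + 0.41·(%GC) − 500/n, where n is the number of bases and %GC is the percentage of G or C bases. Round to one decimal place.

95.2°C

Length n = 38. Counting bases: A=8, T=4, C=10, G=16
G+C = 26, so %GC = 26/38 × 100 = 68.421%
Salt term: 16.6 × (-0.071) = -1.179
GC term: 0.41 × 68.421 = 28.053; length term: −500/38 = −13.158
Tm = 81.5 + (-1.179) + 28.053 − 13.158 = 95.216 → 95.2°C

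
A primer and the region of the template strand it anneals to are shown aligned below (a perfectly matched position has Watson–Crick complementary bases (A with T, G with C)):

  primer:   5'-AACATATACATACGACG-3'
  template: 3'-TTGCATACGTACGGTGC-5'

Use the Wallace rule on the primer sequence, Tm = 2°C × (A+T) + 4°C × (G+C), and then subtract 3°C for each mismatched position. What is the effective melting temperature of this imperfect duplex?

34°C

Primer base counts: A=8, T=3, G=2, C=4 → A+T=11, G+C=6
Perfect-match Tm = 2(11) + 4(6) = 22 + 24 = 46°C
Mismatches (positions where the bases are not complementary): 4 (at positions 4, 8, 12, 14)
Effective Tm = 46 − 4×3 = 46 − 12 = 34°C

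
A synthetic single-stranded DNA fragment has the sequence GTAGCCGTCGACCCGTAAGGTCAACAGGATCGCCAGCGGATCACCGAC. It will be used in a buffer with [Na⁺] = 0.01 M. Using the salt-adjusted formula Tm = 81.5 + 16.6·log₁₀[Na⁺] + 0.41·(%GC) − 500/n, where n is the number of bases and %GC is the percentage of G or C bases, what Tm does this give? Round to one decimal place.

63.5°C

Length n = 48. Counting bases: C=16, T=6, A=12, G=14
G+C = 30, so %GC = 30/48 × 100 = 62.5%
Salt term: 16.6 × (-2) = -33.2
GC term: 0.41 × 62.5 = 25.625; length term: −500/48 = −10.417
Tm = 81.5 + (-33.2) + 25.625 − 10.417 = 63.508 → 63.5°C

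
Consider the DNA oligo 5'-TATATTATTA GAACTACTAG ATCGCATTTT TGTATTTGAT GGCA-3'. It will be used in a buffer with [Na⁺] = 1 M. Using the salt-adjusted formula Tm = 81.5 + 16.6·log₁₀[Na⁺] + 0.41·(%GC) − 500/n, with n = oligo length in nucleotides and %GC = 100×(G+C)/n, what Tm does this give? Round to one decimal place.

81.3°C

Length n = 44. Counting bases: T=19, G=7, C=5, A=13
G+C = 12, so %GC = 12/44 × 100 = 27.273%
Salt term: 16.6 × (0) = 0
GC term: 0.41 × 27.273 = 11.182; length term: −500/44 = −11.364
Tm = 81.5 + (0) + 11.182 − 11.364 = 81.318 → 81.3°C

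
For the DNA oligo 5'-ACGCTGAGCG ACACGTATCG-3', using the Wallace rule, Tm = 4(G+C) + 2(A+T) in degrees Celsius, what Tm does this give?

Scanning the sequence gives A=5, C=6, G=6, T=3.
AT pairs contribute 8, GC pairs contribute 12.
Tm = 2×8 + 4×12 = 64°C

64°C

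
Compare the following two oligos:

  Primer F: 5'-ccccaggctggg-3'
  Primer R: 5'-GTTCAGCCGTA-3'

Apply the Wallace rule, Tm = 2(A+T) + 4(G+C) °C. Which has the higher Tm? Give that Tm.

Primer F: A+T=2, G+C=10 → Tm = 2(2)+4(10) = 44°C
Primer R: A+T=5, G+C=6 → Tm = 2(5)+4(6) = 34°C
44°C vs 34°C → primer F is higher.

Primer F, 44°C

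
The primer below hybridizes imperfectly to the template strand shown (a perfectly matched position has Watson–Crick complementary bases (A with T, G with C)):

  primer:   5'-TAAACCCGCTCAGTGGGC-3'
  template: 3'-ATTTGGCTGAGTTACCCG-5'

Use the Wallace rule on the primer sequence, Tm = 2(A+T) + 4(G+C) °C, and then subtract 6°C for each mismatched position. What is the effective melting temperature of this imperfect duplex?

40°C

Primer base counts: A=4, T=3, G=5, C=6 → A+T=7, G+C=11
Perfect-match Tm = 2(7) + 4(11) = 14 + 44 = 58°C
Mismatches (positions where the bases are not complementary): 3 (at positions 7, 8, 13)
Effective Tm = 58 − 3×6 = 58 − 18 = 40°C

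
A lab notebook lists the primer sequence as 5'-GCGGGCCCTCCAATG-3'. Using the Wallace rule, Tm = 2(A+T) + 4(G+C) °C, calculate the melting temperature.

G=5, T=2, C=6, A=2
AT pairs contribute 4, GC pairs contribute 11.
Tm = 2×4 + 4×11 = 52°C

52°C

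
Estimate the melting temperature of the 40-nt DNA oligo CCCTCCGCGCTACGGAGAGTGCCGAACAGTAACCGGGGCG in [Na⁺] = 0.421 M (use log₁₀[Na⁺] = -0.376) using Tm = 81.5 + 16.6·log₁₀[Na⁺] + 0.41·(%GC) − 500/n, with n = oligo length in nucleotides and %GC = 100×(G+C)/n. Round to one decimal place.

91.5°C

Length n = 40. Base counts: T=4, G=14, C=14, A=8
G+C = 28, so %GC = 28/40 × 100 = 70%
Salt term: 16.6 × (-0.376) = -6.242
GC term: 0.41 × 70 = 28.7; length term: −500/40 = −12.5
Tm = 81.5 + (-6.242) + 28.7 − 12.5 = 91.458 → 91.5°C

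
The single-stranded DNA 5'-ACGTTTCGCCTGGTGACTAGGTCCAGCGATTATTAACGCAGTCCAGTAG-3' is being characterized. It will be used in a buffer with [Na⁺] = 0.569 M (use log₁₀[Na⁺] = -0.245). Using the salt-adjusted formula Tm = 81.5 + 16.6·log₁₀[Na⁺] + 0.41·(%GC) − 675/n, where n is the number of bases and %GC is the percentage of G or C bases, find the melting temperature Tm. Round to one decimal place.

Length n = 49. Counting bases: T=13, C=12, A=11, G=13
G+C = 25, so %GC = 25/49 × 100 = 51.02%
Salt term: 16.6 × (-0.245) = -4.067
GC term: 0.41 × 51.02 = 20.918; length term: −675/49 = −13.776
Tm = 81.5 + (-4.067) + 20.918 − 13.776 = 84.575 → 84.6°C

84.6°C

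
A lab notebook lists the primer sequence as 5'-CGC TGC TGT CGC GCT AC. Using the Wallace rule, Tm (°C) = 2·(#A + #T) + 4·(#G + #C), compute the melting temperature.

58°C

T=4, G=5, A=1, C=7
So N_AT = 5 and N_GC = 12.
Tm = 2(5) + 4(12) = 10 + 48 = 58°C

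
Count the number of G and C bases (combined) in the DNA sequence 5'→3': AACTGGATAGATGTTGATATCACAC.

9

C=4, A=9, T=7, G=5
G+C = 5 + 4 = 9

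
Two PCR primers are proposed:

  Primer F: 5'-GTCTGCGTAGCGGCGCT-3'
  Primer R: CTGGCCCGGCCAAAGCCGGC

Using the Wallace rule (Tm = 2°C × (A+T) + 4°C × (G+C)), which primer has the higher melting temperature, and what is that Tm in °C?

Primer F: A+T=5, G+C=12 → Tm = 2(5)+4(12) = 58°C
Primer R: A+T=4, G+C=16 → Tm = 2(4)+4(16) = 72°C
58°C vs 72°C → primer R is higher.

Primer R, 72°C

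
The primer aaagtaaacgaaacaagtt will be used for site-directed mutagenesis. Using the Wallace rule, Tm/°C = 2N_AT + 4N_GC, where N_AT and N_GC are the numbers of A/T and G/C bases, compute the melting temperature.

Scanning the sequence gives A=11, T=3, C=2, G=3.
So N_AT = 14 and N_GC = 5.
Tm = 4·5 + 2·14 = 20 + 28 = 48°C

48°C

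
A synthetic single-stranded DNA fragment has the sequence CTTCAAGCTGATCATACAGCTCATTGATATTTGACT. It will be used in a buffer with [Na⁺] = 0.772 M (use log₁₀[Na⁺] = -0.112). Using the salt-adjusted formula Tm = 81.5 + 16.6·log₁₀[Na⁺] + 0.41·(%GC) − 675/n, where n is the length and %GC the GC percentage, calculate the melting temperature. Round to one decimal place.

75.7°C

Length n = 36. G=5, A=10, T=13, C=8
G+C = 13, so %GC = 13/36 × 100 = 36.111%
Salt term: 16.6 × (-0.112) = -1.859
GC term: 0.41 × 36.111 = 14.806; length term: −675/36 = −18.75
Tm = 81.5 + (-1.859) + 14.806 − 18.75 = 75.697 → 75.7°C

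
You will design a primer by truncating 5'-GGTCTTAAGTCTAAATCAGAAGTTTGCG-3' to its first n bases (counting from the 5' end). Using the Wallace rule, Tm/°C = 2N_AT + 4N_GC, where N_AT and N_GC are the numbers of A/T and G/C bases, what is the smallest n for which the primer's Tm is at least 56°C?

n = 21

First 20 bases: GGTCTTAAGTCTAAATCAGA → Tm = 54°C (< 56°C)
First 21 bases: GGTCTTAAGTCTAAATCAGAA → Tm = 56°C (≥ 56°C)
Each additional base adds 2°C (A/T) or 4°C (G/C), so Tm is non-decreasing in n; n = 21 is the first length to reach 56°C.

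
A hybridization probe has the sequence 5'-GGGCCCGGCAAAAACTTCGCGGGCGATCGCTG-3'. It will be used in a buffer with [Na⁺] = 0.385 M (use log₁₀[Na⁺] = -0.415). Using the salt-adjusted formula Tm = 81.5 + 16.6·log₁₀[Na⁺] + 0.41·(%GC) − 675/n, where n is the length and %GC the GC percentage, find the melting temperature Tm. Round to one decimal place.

Length n = 32. T=4, C=10, G=12, A=6
G+C = 22, so %GC = 22/32 × 100 = 68.75%
Salt term: 16.6 × (-0.415) = -6.889
GC term: 0.41 × 68.75 = 28.188; length term: −675/32 = −21.094
Tm = 81.5 + (-6.889) + 28.188 − 21.094 = 81.705 → 81.7°C

81.7°C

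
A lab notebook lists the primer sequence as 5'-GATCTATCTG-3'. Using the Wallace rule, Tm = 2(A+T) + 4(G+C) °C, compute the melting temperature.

28°C

G=2, A=2, C=2, T=4
AT pairs contribute 6, GC pairs contribute 4.
Tm = 2×6 + 4×4 = 28°C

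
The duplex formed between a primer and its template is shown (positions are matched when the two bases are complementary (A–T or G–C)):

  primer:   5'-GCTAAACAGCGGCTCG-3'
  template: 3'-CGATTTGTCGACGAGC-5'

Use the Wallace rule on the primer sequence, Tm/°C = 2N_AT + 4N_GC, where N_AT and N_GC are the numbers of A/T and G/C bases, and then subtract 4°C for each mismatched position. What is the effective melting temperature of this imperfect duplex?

48°C

Primer base counts: A=4, T=2, G=5, C=5 → A+T=6, G+C=10
Perfect-match Tm = 2(6) + 4(10) = 12 + 40 = 52°C
Mismatches (positions where the bases are not complementary): 1 (at position 11)
Effective Tm = 52 − 1×4 = 52 − 4 = 48°C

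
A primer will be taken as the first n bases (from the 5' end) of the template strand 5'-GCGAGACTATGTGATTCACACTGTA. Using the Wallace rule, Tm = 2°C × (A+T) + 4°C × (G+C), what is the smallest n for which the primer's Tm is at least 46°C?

First 15 bases: GCGAGACTATGTGAT → Tm = 44°C (< 46°C)
First 16 bases: GCGAGACTATGTGATT → Tm = 46°C (≥ 46°C)
Since every base adds ≥2°C, Tm only increases with n, so the threshold is first crossed at n = 16.

n = 16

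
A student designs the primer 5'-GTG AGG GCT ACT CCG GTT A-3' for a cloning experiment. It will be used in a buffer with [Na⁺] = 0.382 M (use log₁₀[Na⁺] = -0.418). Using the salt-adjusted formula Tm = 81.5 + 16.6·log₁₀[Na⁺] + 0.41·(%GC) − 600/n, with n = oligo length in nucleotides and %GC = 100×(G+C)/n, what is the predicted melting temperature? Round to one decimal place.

Length n = 19. Base counts: C=4, G=7, T=5, A=3
G+C = 11, so %GC = 11/19 × 100 = 57.895%
Salt term: 16.6 × (-0.418) = -6.939
GC term: 0.41 × 57.895 = 23.737; length term: −600/19 = −31.579
Tm = 81.5 + (-6.939) + 23.737 − 31.579 = 66.719 → 66.7°C

66.7°C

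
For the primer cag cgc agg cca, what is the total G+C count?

9

Counting bases: G=4, A=3, C=5, T=0
G+C = 4 + 5 = 9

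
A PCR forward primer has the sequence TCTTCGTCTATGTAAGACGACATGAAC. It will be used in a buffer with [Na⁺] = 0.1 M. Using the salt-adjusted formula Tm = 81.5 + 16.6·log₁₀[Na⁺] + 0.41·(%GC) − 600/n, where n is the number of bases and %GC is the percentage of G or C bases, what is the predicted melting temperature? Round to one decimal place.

59.4°C

Length n = 27. Scanning the sequence gives G=5, A=8, C=6, T=8.
G+C = 11, so %GC = 11/27 × 100 = 40.741%
Salt term: 16.6 × (-1) = -16.6
GC term: 0.41 × 40.741 = 16.704; length term: −600/27 = −22.222
Tm = 81.5 + (-16.6) + 16.704 − 22.222 = 59.382 → 59.4°C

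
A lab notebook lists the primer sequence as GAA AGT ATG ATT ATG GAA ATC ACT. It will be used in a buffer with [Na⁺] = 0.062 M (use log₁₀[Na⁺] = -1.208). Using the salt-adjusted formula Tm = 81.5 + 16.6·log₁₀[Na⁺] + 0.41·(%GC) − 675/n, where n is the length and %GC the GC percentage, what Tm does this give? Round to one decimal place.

45.3°C

Length n = 24. Base counts: T=7, G=5, C=2, A=10
G+C = 7, so %GC = 7/24 × 100 = 29.167%
Salt term: 16.6 × (-1.208) = -20.053
GC term: 0.41 × 29.167 = 11.958; length term: −675/24 = −28.125
Tm = 81.5 + (-20.053) + 11.958 − 28.125 = 45.28 → 45.3°C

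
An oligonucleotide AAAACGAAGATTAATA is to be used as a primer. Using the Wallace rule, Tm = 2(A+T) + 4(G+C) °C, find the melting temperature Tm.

38°C

C=1, T=3, A=10, G=2
A+T = 13, G+C = 3
Tm = 2(13) + 4(3) = 26 + 12 = 38°C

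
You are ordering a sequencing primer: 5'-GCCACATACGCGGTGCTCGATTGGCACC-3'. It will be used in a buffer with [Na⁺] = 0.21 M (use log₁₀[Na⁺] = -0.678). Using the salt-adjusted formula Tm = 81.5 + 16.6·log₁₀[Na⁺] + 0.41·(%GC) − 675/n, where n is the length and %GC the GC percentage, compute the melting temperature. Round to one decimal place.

Length n = 28. Base counts: A=5, T=5, G=8, C=10
G+C = 18, so %GC = 18/28 × 100 = 64.286%
Salt term: 16.6 × (-0.678) = -11.255
GC term: 0.41 × 64.286 = 26.357; length term: −675/28 = −24.107
Tm = 81.5 + (-11.255) + 26.357 − 24.107 = 72.495 → 72.5°C

72.5°C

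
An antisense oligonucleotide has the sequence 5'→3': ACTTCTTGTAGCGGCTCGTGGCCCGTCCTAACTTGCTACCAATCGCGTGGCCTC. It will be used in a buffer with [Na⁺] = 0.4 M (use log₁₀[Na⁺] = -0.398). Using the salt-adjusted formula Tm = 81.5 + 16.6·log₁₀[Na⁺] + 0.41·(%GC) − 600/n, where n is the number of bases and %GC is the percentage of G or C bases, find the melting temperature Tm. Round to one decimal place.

88.1°C

Length n = 54. Counting bases: G=13, T=15, A=7, C=19
G+C = 32, so %GC = 32/54 × 100 = 59.259%
Salt term: 16.6 × (-0.398) = -6.607
GC term: 0.41 × 59.259 = 24.296; length term: −600/54 = −11.111
Tm = 81.5 + (-6.607) + 24.296 − 11.111 = 88.078 → 88.1°C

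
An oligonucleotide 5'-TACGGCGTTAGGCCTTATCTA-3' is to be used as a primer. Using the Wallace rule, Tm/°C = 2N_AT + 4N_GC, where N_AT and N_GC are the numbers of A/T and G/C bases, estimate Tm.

62°C

Base counts: C=5, G=5, T=7, A=4
So N_AT = 11 and N_GC = 10.
Tm = 4·10 + 2·11 = 40 + 22 = 62°C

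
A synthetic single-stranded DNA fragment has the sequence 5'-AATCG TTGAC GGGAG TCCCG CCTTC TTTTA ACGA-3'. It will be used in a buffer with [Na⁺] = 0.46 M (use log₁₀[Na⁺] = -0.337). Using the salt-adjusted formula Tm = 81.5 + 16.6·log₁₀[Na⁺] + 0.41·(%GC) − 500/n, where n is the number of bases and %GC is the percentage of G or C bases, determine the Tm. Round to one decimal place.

81.7°C

Length n = 34. Scanning the sequence gives T=10, A=7, G=8, C=9.
G+C = 17, so %GC = 17/34 × 100 = 50%
Salt term: 16.6 × (-0.337) = -5.594
GC term: 0.41 × 50 = 20.5; length term: −500/34 = −14.706
Tm = 81.5 + (-5.594) + 20.5 − 14.706 = 81.7 → 81.7°C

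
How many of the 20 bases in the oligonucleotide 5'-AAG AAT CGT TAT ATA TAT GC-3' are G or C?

5

Scanning the sequence gives C=2, T=7, G=3, A=8.
Total G or C: 3 + 2 = 5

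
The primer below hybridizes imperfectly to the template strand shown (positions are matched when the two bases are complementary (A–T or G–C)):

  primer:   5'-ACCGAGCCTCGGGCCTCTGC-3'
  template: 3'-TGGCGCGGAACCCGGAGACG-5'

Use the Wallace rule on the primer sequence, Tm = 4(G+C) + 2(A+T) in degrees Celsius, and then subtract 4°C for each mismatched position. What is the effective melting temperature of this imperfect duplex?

62°C

Primer base counts: A=2, T=3, G=6, C=9 → A+T=5, G+C=15
Perfect-match Tm = 2(5) + 4(15) = 10 + 60 = 70°C
Mismatches (positions where the bases are not complementary): 2 (at positions 5, 10)
Effective Tm = 70 − 2×4 = 70 − 8 = 62°C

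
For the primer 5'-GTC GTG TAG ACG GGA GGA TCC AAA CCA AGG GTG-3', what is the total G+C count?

Counting bases: C=6, G=13, A=9, T=5
G+C = 13 + 6 = 19

19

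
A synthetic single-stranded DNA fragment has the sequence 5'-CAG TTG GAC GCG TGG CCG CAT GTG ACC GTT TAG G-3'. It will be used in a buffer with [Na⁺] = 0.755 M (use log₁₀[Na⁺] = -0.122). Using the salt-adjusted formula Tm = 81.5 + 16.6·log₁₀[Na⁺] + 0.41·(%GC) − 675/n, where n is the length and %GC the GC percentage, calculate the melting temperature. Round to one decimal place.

84.9°C

Length n = 34. C=8, A=5, T=8, G=13
G+C = 21, so %GC = 21/34 × 100 = 61.765%
Salt term: 16.6 × (-0.122) = -2.025
GC term: 0.41 × 61.765 = 25.324; length term: −675/34 = −19.853
Tm = 81.5 + (-2.025) + 25.324 − 19.853 = 84.946 → 84.9°C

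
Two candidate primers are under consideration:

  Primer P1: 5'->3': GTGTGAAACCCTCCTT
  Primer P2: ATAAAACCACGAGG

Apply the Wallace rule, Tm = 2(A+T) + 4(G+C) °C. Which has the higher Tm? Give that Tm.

Primer P1: A+T=8, G+C=8 → Tm = 2(8)+4(8) = 48°C
Primer P2: A+T=8, G+C=6 → Tm = 2(8)+4(6) = 40°C
48°C vs 40°C → primer P1 is higher.

Primer P1, 48°C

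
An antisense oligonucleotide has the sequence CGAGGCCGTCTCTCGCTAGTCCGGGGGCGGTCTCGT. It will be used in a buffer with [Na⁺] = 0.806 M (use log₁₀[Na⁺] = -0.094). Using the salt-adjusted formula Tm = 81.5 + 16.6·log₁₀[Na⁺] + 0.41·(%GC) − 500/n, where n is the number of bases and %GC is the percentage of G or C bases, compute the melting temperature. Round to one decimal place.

Length n = 36. Base counts: C=12, G=14, T=8, A=2
G+C = 26, so %GC = 26/36 × 100 = 72.222%
Salt term: 16.6 × (-0.094) = -1.56
GC term: 0.41 × 72.222 = 29.611; length term: −500/36 = −13.889
Tm = 81.5 + (-1.56) + 29.611 − 13.889 = 95.662 → 95.7°C

95.7°C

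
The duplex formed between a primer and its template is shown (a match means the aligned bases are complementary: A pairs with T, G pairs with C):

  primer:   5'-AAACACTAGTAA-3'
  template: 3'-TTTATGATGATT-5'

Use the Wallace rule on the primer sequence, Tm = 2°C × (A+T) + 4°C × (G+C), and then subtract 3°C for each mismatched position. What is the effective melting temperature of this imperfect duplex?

Primer base counts: A=7, T=2, G=1, C=2 → A+T=9, G+C=3
Perfect-match Tm = 2(9) + 4(3) = 18 + 12 = 30°C
Mismatches (positions where the bases are not complementary): 2 (at positions 4, 9)
Effective Tm = 30 − 2×3 = 30 − 6 = 24°C

24°C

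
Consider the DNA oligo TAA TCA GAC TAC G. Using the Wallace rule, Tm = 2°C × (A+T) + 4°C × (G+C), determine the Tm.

36°C

Base counts: G=2, A=5, T=3, C=3
AT pairs contribute 8, GC pairs contribute 5.
Tm = 2(8) + 4(5) = 16 + 20 = 36°C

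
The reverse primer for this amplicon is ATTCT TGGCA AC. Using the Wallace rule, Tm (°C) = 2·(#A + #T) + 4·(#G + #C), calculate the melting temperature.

A=3, G=2, C=3, T=4
AT pairs contribute 7, GC pairs contribute 5.
Tm = 2(7) + 4(5) = 14 + 20 = 34°C

34°C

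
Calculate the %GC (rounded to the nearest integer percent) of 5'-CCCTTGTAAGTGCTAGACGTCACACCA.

52%

Base counts: G=5, A=7, C=9, T=6
G+C = 5 + 9 = 14 out of 27 bases
%GC = 14/27 × 100 = 51.85% ≈ 52%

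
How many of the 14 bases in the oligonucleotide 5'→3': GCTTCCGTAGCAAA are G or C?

7

Counting bases: C=4, G=3, A=4, T=3
G+C = 3 + 4 = 7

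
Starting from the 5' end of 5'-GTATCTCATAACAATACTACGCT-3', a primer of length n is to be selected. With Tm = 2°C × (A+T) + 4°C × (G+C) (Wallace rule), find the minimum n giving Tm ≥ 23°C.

First 8 bases: GTATCTCA → Tm = 22°C (< 23°C)
First 9 bases: GTATCTCAT → Tm = 24°C (≥ 23°C)
Each additional base adds 2°C (A/T) or 4°C (G/C), so Tm is non-decreasing in n; n = 9 is the first length to reach 23°C.

n = 9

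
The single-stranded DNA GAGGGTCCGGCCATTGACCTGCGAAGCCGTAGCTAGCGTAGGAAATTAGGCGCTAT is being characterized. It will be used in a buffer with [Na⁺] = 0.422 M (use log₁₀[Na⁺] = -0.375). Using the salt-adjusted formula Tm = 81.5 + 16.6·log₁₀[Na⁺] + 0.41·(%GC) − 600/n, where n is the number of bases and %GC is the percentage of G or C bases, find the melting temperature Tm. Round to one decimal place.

88.0°C

Length n = 56. G=19, C=13, A=13, T=11
G+C = 32, so %GC = 32/56 × 100 = 57.143%
Salt term: 16.6 × (-0.375) = -6.225
GC term: 0.41 × 57.143 = 23.429; length term: −600/56 = −10.714
Tm = 81.5 + (-6.225) + 23.429 − 10.714 = 87.99 → 88.0°C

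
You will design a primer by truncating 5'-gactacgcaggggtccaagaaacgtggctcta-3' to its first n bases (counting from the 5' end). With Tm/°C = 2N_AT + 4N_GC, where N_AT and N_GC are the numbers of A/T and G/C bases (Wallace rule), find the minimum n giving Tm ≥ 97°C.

n = 31

First 30 bases: GACTACGCAGGGGTCCAAGAAACGTGGCTC → Tm = 96°C (< 97°C)
First 31 bases: GACTACGCAGGGGTCCAAGAAACGTGGCTCT → Tm = 98°C (≥ 97°C)
Each additional base adds 2°C (A/T) or 4°C (G/C), so Tm is non-decreasing in n; n = 31 is the first length to reach 97°C.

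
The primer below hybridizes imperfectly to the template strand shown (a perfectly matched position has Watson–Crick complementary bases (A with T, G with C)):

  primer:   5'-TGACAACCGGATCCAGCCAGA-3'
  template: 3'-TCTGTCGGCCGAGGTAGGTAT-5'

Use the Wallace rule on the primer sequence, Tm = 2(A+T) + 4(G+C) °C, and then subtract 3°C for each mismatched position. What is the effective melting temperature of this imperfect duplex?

Primer base counts: A=7, T=2, G=5, C=7 → A+T=9, G+C=12
Perfect-match Tm = 2(9) + 4(12) = 18 + 48 = 66°C
Mismatches (positions where the bases are not complementary): 5 (at positions 1, 6, 11, 16, 20)
Effective Tm = 66 − 5×3 = 66 − 15 = 51°C

51°C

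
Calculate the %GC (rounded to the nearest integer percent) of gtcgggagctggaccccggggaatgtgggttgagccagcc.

Scanning the sequence gives G=18, T=6, A=6, C=10.
G+C = 18 + 10 = 28 out of 40 bases
%GC = 28/40 × 100 = 70% ≈ 70%

70%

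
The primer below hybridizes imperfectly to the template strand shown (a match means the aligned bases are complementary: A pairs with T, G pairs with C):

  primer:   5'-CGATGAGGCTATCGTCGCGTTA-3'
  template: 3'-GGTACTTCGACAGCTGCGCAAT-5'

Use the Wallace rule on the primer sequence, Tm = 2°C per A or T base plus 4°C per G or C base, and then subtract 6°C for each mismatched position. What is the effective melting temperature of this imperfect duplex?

Primer base counts: A=4, T=6, G=7, C=5 → A+T=10, G+C=12
Perfect-match Tm = 2(10) + 4(12) = 20 + 48 = 68°C
Mismatches (positions where the bases are not complementary): 4 (at positions 2, 7, 11, 15)
Effective Tm = 68 − 4×6 = 68 − 24 = 44°C

44°C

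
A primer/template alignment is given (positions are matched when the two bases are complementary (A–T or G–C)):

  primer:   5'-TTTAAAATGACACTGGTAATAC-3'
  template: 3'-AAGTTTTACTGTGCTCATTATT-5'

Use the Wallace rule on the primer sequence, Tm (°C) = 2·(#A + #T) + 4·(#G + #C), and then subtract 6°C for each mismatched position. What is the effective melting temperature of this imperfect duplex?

32°C

Primer base counts: A=9, T=7, G=3, C=3 → A+T=16, G+C=6
Perfect-match Tm = 2(16) + 4(6) = 32 + 24 = 56°C
Mismatches (positions where the bases are not complementary): 4 (at positions 3, 14, 15, 22)
Effective Tm = 56 − 4×6 = 56 − 24 = 32°C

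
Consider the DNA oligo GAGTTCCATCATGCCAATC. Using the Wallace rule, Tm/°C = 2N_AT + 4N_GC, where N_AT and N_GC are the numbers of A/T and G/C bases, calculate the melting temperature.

A=5, C=6, T=5, G=3
A+T = 10, G+C = 9
Tm = 2(10) + 4(9) = 20 + 36 = 56°C

56°C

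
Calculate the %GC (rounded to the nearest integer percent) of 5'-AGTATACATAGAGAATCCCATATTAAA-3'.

26%

Scanning the sequence gives G=3, T=7, A=13, C=4.
G+C = 3 + 4 = 7 out of 27 bases
%GC = 7/27 × 100 = 25.93% ≈ 26%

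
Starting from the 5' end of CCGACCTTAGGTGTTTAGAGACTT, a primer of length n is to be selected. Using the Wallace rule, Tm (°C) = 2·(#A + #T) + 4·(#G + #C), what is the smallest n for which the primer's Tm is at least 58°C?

First 19 bases: CCGACCTTAGGTGTTTAGA → Tm = 56°C (< 58°C)
First 20 bases: CCGACCTTAGGTGTTTAGAG → Tm = 60°C (≥ 58°C)
Each additional base adds 2°C (A/T) or 4°C (G/C), so Tm is non-decreasing in n; n = 20 is the first length to reach 58°C.

n = 20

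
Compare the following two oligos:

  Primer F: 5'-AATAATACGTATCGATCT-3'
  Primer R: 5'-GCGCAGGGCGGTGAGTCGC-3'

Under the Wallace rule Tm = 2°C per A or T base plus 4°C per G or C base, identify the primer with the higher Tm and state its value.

Primer R, 68°C

Primer F: A+T=13, G+C=5 → Tm = 2(13)+4(5) = 46°C
Primer R: A+T=4, G+C=15 → Tm = 2(4)+4(15) = 68°C
46°C vs 68°C → primer R is higher.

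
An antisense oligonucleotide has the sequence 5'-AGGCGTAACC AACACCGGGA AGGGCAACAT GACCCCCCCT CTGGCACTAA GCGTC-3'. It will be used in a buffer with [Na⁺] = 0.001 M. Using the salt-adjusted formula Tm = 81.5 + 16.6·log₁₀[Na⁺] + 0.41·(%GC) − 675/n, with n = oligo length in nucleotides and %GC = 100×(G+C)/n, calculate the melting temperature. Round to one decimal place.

Length n = 55. C=20, T=6, A=15, G=14
G+C = 34, so %GC = 34/55 × 100 = 61.818%
Salt term: 16.6 × (-3) = -49.8
GC term: 0.41 × 61.818 = 25.345; length term: −675/55 = −12.273
Tm = 81.5 + (-49.8) + 25.345 − 12.273 = 44.772 → 44.8°C

44.8°C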